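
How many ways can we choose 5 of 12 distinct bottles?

C(12,5) = 12!/(5! x 7!).

Final answer: \binom{12}{5} = 792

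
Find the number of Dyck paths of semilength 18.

Total monotonic paths to (18,18): C(36,18) = 9075135300.
Reflecting each bad path at its first crossing gives a bijection with paths to (17,19): C(36,19) = 8597496600.
Valid Dyck paths: 9075135300 - 8597496600.
(Equivalently, C_{18} = C(36,18)/19 = 9075135300/19.)

Final answer: C_{18} = 477638700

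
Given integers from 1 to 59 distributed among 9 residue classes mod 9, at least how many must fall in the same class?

By pigeonhole with 59 objects and 9 categories: ceiling(59/9).

Final answer: 7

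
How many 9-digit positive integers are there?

These are the integers in [10^8, 10^9), so the count is 10^9 - 10^8 = 9 x 10^8.

Final answer: 900000000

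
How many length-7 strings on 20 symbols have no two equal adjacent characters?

First character: 20 choices. Each subsequent: 19 choices (must differ from the previous one).
Total: 20 x 19^6.

Final answer: 20 x 19^{6} = 940917620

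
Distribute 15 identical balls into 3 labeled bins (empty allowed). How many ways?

Stars and bars: C(n+k-1, k-1) = C(17,2).

Final answer: C(17,2) = 136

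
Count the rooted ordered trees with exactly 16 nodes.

The structures are counted by the Catalan number C_n. Here n = 16 - 1 = 15.
C_n = C(2n,n)/(n+1), so C_{15} = C(30,15)/16 = 155117520/16.

Final answer: C_{15} = 9694845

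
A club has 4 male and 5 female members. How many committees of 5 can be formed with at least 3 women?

Sum over valid woman counts:
C(5,3)C(4,2) = 60
C(5,4)C(4,1) = 20
C(5,5)C(4,0) = 1
Total: 60 + 20 + 1.

Final answer: 81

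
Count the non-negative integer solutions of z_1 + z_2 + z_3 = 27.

Stars and bars with 27 stars and 2 bars:
C(27+3-1, 3-1) = C(29,2).

Final answer: C(29,2) = 406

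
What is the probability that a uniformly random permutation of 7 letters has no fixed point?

Use the recurrence D(n) = (n-1)(D(n-1) + D(n-2)) with D(0)=1, D(1)=0.
Building up: D(2)=1, D(3)=2, D(4)=9, D(5)=44, D(6)=265, D(7)=1854.
Total arrangements: 7! = 5040.
Probability = D(7)/7! = 103/280.

Final answer: D(7)/7! = 1854/5040 = 0.367857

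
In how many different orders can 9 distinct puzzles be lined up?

The number of ways to arrange 9 distinct objects is 9!.

Final answer: 9! = 362880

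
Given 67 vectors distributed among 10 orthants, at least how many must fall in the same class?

By pigeonhole with 67 objects and 10 categories: ceiling(67/10).

Final answer: 7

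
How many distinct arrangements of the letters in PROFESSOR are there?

Letters (E:1, F:1, O:2, P:1, R:2, S:2). Total letters: 9.
Permutations = 9!/(2! x 2! x 2!).

Final answer: 45360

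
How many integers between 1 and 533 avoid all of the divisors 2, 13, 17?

|div by 2|=266, |div by 13|=41, |div by 17|=31.
|div by 2&13|=20, |div by 2&17|=15, |div by 13&17|=2, |div by all|=1.
By inclusion-exclusion, divisible by at least one: 266+41+31-20-15-2+1 = 302.
Not divisible by any: 533 - 302.

Final answer: 231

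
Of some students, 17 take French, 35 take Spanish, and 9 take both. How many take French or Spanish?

|A union B| = |A| + |B| - |A intersect B| = 17 + 35 - 9.

Final answer: 43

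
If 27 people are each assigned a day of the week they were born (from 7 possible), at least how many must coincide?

There are 7 possible values for day of the week they were born. With 27 people and 7 categories, by pigeonhole: ceiling(27/7).

Final answer: 4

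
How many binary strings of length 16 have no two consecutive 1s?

Let a(n) count valid strings. If the last bit is 0 the prefix is any valid string of length n-1; if it is 1 the string must end in 01 with a valid prefix of length n-2. So a(n) = a(n-1) + a(n-2), a(1)=2, a(2)=3.
Building up term by term: a(1)=2, a(2)=3, a(3)=5, a(4)=8, a(5)=13, a(6)=21, a(7)=34, a(8)=55, a(9)=89, a(10)=144, a(11)=233, a(12)=377, a(13)=610, a(14)=987, a(15)=1597, a(16)=2584.

Final answer: 2584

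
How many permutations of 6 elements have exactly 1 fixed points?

Choose which 1 elements are fixed: C(6,1) = 6.
Derange the remaining 5 using D(j) = (j-1)(D(j-1) + D(j-2)), D(0)=1, D(1)=0: D(2)=1, D(3)=2, D(4)=9, D(5)=44.
Total: 6 x 44.

Final answer: C(6,1) D(5) = 264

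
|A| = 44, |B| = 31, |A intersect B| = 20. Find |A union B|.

|A union B| = |A| + |B| - |A intersect B| = 44 + 31 - 20.

Final answer: 55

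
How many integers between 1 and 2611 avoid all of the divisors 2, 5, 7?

|div by 2|=1305, |div by 5|=522, |div by 7|=373.
|div by 2&5|=261, |div by 2&7|=186, |div by 5&7|=74, |div by all|=37.
By inclusion-exclusion, divisible by at least one: 1305+522+373-261-186-74+37 = 1716.
Not divisible by any: 2611 - 1716.

Final answer: 895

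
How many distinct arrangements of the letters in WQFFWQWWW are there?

Letters (F:2, Q:2, W:5). Total letters: 9.
Permutations = 9!/(5! x 2! x 2!).

Final answer: 756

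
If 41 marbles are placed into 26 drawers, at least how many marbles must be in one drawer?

By the pigeonhole principle: ceiling(41/26).

Final answer: 2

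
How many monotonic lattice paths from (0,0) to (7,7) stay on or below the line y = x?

Total monotonic paths to (7,7): C(14,7) = 3432.
By the reflection principle, paths that go above the diagonal number C(14,8) = 3003.
Valid Dyck paths: 3432 - 3003.
(Check: C(14,7) - C(14,8) = C(14,7)/8, the Catalan number C_{7}.)

Final answer: C_{7} = 429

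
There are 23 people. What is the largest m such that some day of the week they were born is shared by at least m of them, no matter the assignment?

There are 7 possible values for day of the week they were born. With 23 people and 7 categories, by pigeonhole: ceiling(23/7).

Final answer: 4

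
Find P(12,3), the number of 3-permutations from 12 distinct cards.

P(12,3) = 12!/(12-3)! = 12!/9!.

Final answer: P(12,3) = 1320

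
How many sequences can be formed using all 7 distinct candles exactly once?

The number of ways to arrange 7 distinct objects is 7!.

Final answer: 7! = 5040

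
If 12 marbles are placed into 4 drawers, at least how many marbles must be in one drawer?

By the pigeonhole principle: ceiling(12/4).

Final answer: 3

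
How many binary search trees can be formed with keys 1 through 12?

This is counted by the nth Catalan number C_n. Here n = 12.
Using C_0 = 1 and C_(k+1) = C_k x 2(2k+1)/(k+2), build up term by term: C_1=1, C_2=2, C_3=5, C_4=14, C_5=42, C_6=132, C_7=429, C_8=1430, C_9=4862, C_10=16796, C_11=58786, C_12=208012.

Final answer: C_{12} = 208012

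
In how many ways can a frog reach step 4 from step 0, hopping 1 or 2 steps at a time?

Let f(n) count the ways. The last step is size 1 or 2, so f(n) = f(n-1) + f(n-2) with f(1)=1, f(2)=2.
Building up term by term: f(1)=1, f(2)=2, f(3)=3, f(4)=5.

Final answer: 5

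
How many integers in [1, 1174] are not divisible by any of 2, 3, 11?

|div by 2|=587, |div by 3|=391, |div by 11|=106.
|div by 2&3|=195, |div by 2&11|=53, |div by 3&11|=35, |div by all|=17.
By inclusion-exclusion, divisible by at least one: 587+391+106-195-53-35+17 = 818.
Not divisible by any: 1174 - 818.

Final answer: 356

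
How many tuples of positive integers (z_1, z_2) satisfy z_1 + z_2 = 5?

Substitute z'_i = z_i - 1 (so z'_i >= 0). Then sum z'_i = 5 - 2 = 3.
Stars and bars: C(3+2-1, 2-1) = C(4,1).

Final answer: C(4,1) = 4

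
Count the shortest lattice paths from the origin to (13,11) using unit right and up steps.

Each path has 13 right steps and 11 up steps in some order (24 steps total).
Choose which 11 of the 24 steps are up: C(24,11).

Final answer: C(24,11) = 2496144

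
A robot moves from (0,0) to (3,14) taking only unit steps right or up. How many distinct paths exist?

Each path has 3 right steps and 14 up steps in some order (17 steps total).
Choose which 14 of the 17 steps are up: C(17,14).

Final answer: C(17,14) = 680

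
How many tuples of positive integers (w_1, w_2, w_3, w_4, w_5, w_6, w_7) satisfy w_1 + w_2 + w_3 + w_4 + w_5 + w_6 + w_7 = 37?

Substitute w'_i = w_i - 1 (so w'_i >= 0). Then sum w'_i = 37 - 7 = 30.
Stars and bars: C(30+7-1, 7-1) = C(36,6).

Final answer: C(36,6) = 1947792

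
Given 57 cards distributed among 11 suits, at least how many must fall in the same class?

By pigeonhole with 57 objects and 11 categories: ceiling(57/11).

Final answer: 6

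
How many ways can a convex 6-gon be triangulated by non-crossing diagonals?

The structures are counted by the Catalan number C_n. Here n = 6 - 2 = 4.
C_n = (2n)!/(n!(n+1)!), so C_{4} = 8!/(4! x 5!) = C(8,4)/5 = 70/5.

Final answer: C_{4} = 14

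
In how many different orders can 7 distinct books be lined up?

The number of ways to arrange 7 distinct objects is 7!.

Final answer: 7! = 5040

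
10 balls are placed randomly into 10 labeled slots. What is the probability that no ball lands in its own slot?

Use the recurrence D(n) = (n-1)(D(n-1) + D(n-2)) with D(0)=1, D(1)=0.
Building up: D(2)=1, D(3)=2, D(4)=9, D(5)=44, D(6)=265, D(7)=1854, D(8)=14833, D(9)=133496, D(10)=1334961.
Total arrangements: 10! = 3628800.
Probability = D(10)/10! = 16481/44800.

Final answer: D(10)/10! = 1334961/3628800 = 0.367879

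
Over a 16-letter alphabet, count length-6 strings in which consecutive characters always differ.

Let g(n) count such strings. g(1) = 16, and each valid string of length n-1 extends in 15 ways (any symbol but the last), so g(n) = 15 g(n-1).
Total: g(6) = 16 x 15^5.

Final answer: 16 x 15^{5} = 12150000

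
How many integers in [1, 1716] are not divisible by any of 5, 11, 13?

|div by 5|=343, |div by 11|=156, |div by 13|=132.
|div by 5&11|=31, |div by 5&13|=26, |div by 11&13|=12, |div by all|=2.
By inclusion-exclusion, divisible by at least one: 343+156+132-31-26-12+2 = 564.
Not divisible by any: 1716 - 564.

Final answer: 1152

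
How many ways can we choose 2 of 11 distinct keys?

C(11,2) = 11!/(2! x (11-2)!).

Final answer: C(11,2) = 55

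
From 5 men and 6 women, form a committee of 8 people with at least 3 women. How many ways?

Sum over valid woman counts:
C(6,3)C(5,5) = 20
C(6,4)C(5,4) = 75
C(6,5)C(5,3) = 60
C(6,6)C(5,2) = 10
Total: 20 + 75 + 60 + 10.

Final answer: 165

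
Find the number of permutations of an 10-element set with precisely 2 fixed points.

Choose which 2 elements are fixed: C(10,2) = 45.
Derange the remaining 8 using D(j) = (j-1)(D(j-1) + D(j-2)), D(0)=1, D(1)=0: D(2)=1, D(3)=2, D(4)=9, D(5)=44, D(6)=265, D(7)=1854, D(8)=14833.
Total: 45 x 14833.

Final answer: C(10,2) D(8) = 667485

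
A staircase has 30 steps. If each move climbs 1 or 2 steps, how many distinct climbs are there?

Condition on the final move: it is a 1-step (f(n-1) ways to get there) or a 2-step (f(n-2) ways), so f(n) = f(n-1) + f(n-2), with f(1)=1, f(2)=2.
Iterating the recurrence: f(1)=1, f(2)=2, f(3)=3, f(4)=5, f(5)=8, f(6)=13, f(7)=21, f(8)=34, f(9)=55, f(10)=89, f(11)=144, f(12)=233, f(13)=377, f(14)=610, f(15)=987, f(16)=1597, f(17)=2584, f(18)=4181, f(19)=6765, f(20)=10946, f(21)=17711, f(22)=28657, f(23)=46368, f(24)=75025, f(25)=121393, f(26)=196418, f(27)=317811, f(28)=514229, f(29)=832040, f(30)=1346269.

Final answer: 1346269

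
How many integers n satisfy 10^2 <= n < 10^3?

First digit: 9 choices (1-9). Each of the remaining 2 digits: 10 choices.
Total: 9 x 10^2.

Final answer: 900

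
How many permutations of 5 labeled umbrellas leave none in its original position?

Derangements satisfy D(n) = (n-1)(D(n-1) + D(n-2)), starting from D(0)=1, D(1)=0.
D(2) = 1 x (0 + 1) = 1
D(3) = 2 x (1 + 0) = 2
D(4) = 3 x (2 + 1) = 9
D(5) = 4 x (D(4) + D(3)) = 4 x (9 + 2)

Final answer: D(5) = 44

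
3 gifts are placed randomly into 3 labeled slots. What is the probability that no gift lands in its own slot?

D(n) = (n-1)(D(n-1) + D(n-2)), D(0)=1, D(1)=0.
Building up: D(2)=1, D(3)=2.
Total arrangements: 3! = 6.
Probability = D(3)/3! = 1/3.

Final answer: D(3)/3! = 2/6 = 0.333333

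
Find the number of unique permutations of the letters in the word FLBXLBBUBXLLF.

Letters (B:4, F:2, L:4, U:1, X:2). Total letters: 13.
Permutations = 13!/(4! x 4! x 2! x 2!).

Final answer: 2702700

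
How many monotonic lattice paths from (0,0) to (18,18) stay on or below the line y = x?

Total monotonic paths to (18,18): C(36,18) = 9075135300.
Paths that cross above y=x (reflection bijection): C(36,19) = 8597496600.
Valid Dyck paths: 9075135300 - 8597496600.
(This is the Catalan number C_{18}.)

Final answer: C_{18} = 477638700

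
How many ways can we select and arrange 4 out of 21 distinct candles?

P(21,4) = 21!/(21-4)! = 21!/17!.

Final answer: P(21,4) = 143640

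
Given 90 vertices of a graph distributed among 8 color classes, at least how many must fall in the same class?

By pigeonhole with 90 objects and 8 categories: ceiling(90/8).

Final answer: 12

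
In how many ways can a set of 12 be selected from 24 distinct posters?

C(24,12) = 24!/(12! x 12!).

Final answer: \binom{24}{12} = 2704156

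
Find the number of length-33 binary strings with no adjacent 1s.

A valid string ends in 0 (append to any length-(n-1) valid string) or in 01 (append to any length-(n-2) valid string), so a(n) = a(n-1) + a(n-2) with a(1)=2, a(2)=3.
Building up term by term: a(1)=2, a(2)=3, a(3)=5, a(4)=8, a(5)=13, a(6)=21, a(7)=34, a(8)=55, a(9)=89, a(10)=144, a(11)=233, a(12)=377, a(13)=610, a(14)=987, a(15)=1597, a(16)=2584, a(17)=4181, a(18)=6765, a(19)=10946, a(20)=17711, a(21)=28657, a(22)=46368, a(23)=75025, a(24)=121393, a(25)=196418, a(26)=317811, a(27)=514229, a(28)=832040, a(29)=1346269, a(30)=2178309, a(31)=3524578, a(32)=5702887, a(33)=9227465.

Final answer: 9227465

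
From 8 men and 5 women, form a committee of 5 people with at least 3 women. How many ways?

Sum over valid woman counts:
C(5,3)C(8,2) = 280
C(5,4)C(8,1) = 40
C(5,5)C(8,0) = 1
Total: 280 + 40 + 1.

Final answer: 321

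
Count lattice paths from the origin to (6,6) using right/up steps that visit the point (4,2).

Paths (0,0)->(4,2): C(6,2) = 15.
Paths (4,2)->(6,6): C(6,4) = 15.
By multiplication principle: 15 x 15.

Final answer: 225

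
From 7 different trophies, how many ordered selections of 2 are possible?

P(7,2) = 7!/(7-2)! = 7!/5!.

Final answer: P(7,2) = 42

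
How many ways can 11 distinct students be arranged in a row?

The number of ways to arrange 11 distinct objects is 11!.

Final answer: 11! = 39916800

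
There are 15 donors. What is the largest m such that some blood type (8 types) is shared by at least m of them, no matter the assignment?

There are 8 possible values for blood type (8 types). With 15 donors and 8 categories, by pigeonhole: ceiling(15/8).

Final answer: 2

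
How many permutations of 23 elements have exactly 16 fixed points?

Choose which 16 elements are fixed: C(23,16) = 245157.
Derange the remaining 7 using D(j) = (j-1)(D(j-1) + D(j-2)), D(0)=1, D(1)=0: D(2)=1, D(3)=2, D(4)=9, D(5)=44, D(6)=265, D(7)=1854.
Total: 245157 x 1854.

Final answer: C(23,16) D(7) = 454521078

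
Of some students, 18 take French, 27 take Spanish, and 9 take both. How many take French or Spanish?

|A union B| = |A| + |B| - |A intersect B| = 18 + 27 - 9.

Final answer: 36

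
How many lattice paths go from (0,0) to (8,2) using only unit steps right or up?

Each path has 8 right steps and 2 up steps in some order (10 steps total).
Choose which 2 of the 10 steps are up: C(10,2).

Final answer: C(10,2) = 45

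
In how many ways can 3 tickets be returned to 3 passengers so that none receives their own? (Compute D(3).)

Use the recurrence D(n) = (n-1)(D(n-1) + D(n-2)) with D(0)=1, D(1)=0.
D(2) = 1 x (0 + 1) = 1
D(3) = 2 x (D(2) + D(1)) = 2 x (1 + 0)

Final answer: D(3) = 2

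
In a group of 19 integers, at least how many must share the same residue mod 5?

There are 5 possible values for residue mod 5. With 19 integers and 5 categories, by pigeonhole: ceiling(19/5).

Final answer: 4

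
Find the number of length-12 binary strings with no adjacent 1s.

Classify by the final bit: ...0 gives a(n-1) strings, ...01 gives a(n-2) strings. Thus a(n) = a(n-1) + a(n-2) with a(1)=2, a(2)=3.
Computing successive values: a(1)=2, a(2)=3, a(3)=5, a(4)=8, a(5)=13, a(6)=21, a(7)=34, a(8)=55, a(9)=89, a(10)=144, a(11)=233, a(12)=377.

Final answer: 377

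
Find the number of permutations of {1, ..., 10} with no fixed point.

D(n) = (n-1)(D(n-1) + D(n-2)), D(0)=1, D(1)=0.
D(2) = 1 x (0 + 1) = 1
D(3) = 2 x (1 + 0) = 2
D(4) = 3 x (2 + 1) = 9
D(5) = 4 x (9 + 2) = 44
D(6) = 5 x (44 + 9) = 265
D(7) = 6 x (265 + 44) = 1854
D(8) = 7 x (1854 + 265) = 14833
D(9) = 8 x (14833 + 1854) = 133496
D(10) = 9 x (D(9) + D(8)) = 9 x (133496 + 14833)

Final answer: D(10) = 1334961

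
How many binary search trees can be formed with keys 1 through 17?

This is a standard Catalan-number count: the answer is C_n. Here n = 17.
Using C_0 = 1 and C_(k+1) = C_k x 2(2k+1)/(k+2), build up term by term: C_1=1, C_2=2, C_3=5, C_4=14, C_5=42, C_6=132, C_7=429, C_8=1430, C_9=4862, C_10=16796, C_11=58786, C_12=208012, C_13=742900, C_14=2674440, C_15=9694845, C_16=35357670, C_17=129644790.

Final answer: C_{17} = 129644790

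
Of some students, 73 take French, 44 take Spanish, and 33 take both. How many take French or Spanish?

|A union B| = |A| + |B| - |A intersect B| = 73 + 44 - 33.

Final answer: 84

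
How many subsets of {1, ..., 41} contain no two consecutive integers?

Let a(n) count such subsets of {1, ..., n}. Either n is excluded (a(n-1) ways) or n is included, forcing n-1 out (a(n-2) ways), so a(n) = a(n-1) + a(n-2) with a(1)=2, a(2)=3.
Computing successive values: a(1)=2, a(2)=3, a(3)=5, a(4)=8, a(5)=13, a(6)=21, a(7)=34, a(8)=55, a(9)=89, a(10)=144, a(11)=233, a(12)=377, a(13)=610, a(14)=987, a(15)=1597, a(16)=2584, a(17)=4181, a(18)=6765, a(19)=10946, a(20)=17711, a(21)=28657, a(22)=46368, a(23)=75025, a(24)=121393, a(25)=196418, a(26)=317811, a(27)=514229, a(28)=832040, a(29)=1346269, a(30)=2178309, a(31)=3524578, a(32)=5702887, a(33)=9227465, a(34)=14930352, a(35)=24157817, a(36)=39088169, a(37)=63245986, a(38)=102334155, a(39)=165580141, a(40)=267914296, a(41)=433494437.

Final answer: 433494437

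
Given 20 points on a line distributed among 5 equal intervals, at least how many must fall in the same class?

By pigeonhole with 20 objects and 5 categories: ceiling(20/5).

Final answer: 4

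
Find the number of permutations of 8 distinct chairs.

The number of ways to arrange 8 distinct objects is 8!.

Final answer: 8! = 40320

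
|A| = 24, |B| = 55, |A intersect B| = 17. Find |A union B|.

|A union B| = |A| + |B| - |A intersect B| = 24 + 55 - 17.

Final answer: 62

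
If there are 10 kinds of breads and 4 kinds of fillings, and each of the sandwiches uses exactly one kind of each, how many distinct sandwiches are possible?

By the multiplication principle: 10 x 4.

Final answer: 40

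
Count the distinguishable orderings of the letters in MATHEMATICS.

Letters (A:2, C:1, E:1, H:1, I:1, M:2, S:1, T:2). Total letters: 11.
Permutations = 11!/(2! x 2! x 2!).

Final answer: 4989600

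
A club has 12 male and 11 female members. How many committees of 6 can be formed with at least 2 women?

Sum over valid woman counts:
C(11,2)C(12,4) = 27225
C(11,3)C(12,3) = 36300
C(11,4)C(12,2) = 21780
C(11,5)C(12,1) = 5544
C(11,6)C(12,0) = 462
Total: 27225 + 36300 + 21780 + 5544 + 462.

Final answer: 91311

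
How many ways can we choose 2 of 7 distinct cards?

C(7,2) = 7!/(2! x (7-2)!).

Final answer: C(7,2) = 21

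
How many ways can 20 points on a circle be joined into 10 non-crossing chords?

The structures are counted by the Catalan number C_n. Here n = 20/2 = 10.
C_n = (2n)!/(n!(n+1)!), so C_{10} = 20!/(10! x 11!) = C(20,10)/11 = 184756/11.

Final answer: C_{10} = 16796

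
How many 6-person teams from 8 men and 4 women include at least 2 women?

Sum over valid woman counts:
C(4,2)C(8,4) = 420
C(4,3)C(8,3) = 224
C(4,4)C(8,2) = 28
Total: 420 + 224 + 28.

Final answer: 672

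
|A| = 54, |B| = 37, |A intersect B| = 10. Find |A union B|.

|A union B| = |A| + |B| - |A intersect B| = 54 + 37 - 10.

Final answer: 81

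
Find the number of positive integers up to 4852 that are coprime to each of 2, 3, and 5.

|div by 2|=2426, |div by 3|=1617, |div by 5|=970.
|div by 2&3|=808, |div by 2&5|=485, |div by 3&5|=323, |div by all|=161.
By inclusion-exclusion, divisible by at least one: 2426+1617+970-808-485-323+161 = 3558.
Not divisible by any: 4852 - 3558.

Final answer: 1294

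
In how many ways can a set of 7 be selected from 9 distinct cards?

C(9,7) = 9!/(7! x 2!).

Final answer: \binom{9}{7} = 36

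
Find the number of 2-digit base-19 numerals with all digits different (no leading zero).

First digit: 18 (nonzero). Second: 18 (not first). Third: 17, etc.
Total: 18 x 18.

Final answer: 324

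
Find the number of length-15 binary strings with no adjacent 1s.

Classify by the final bit: ...0 gives a(n-1) strings, ...01 gives a(n-2) strings. Thus a(n) = a(n-1) + a(n-2) with a(1)=2, a(2)=3.
Computing successive values: a(1)=2, a(2)=3, a(3)=5, a(4)=8, a(5)=13, a(6)=21, a(7)=34, a(8)=55, a(9)=89, a(10)=144, a(11)=233, a(12)=377, a(13)=610, a(14)=987, a(15)=1597.

Final answer: 1597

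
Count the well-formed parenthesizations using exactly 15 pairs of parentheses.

This is a standard Catalan-number count: the answer is C_n. Here n = 15 (pairs).
C_n = C(2n,n)/(n+1), so C_{15} = C(30,15)/16 = 155117520/16.

Final answer: C_{15} = 9694845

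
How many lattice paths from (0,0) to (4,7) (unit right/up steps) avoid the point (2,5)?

Total paths to (4,7): C(11,7) = 330.
Paths through (2,5): C(7,5) x C(4,2) = 126.
Avoiding (2,5): 330 - 126.

Final answer: 204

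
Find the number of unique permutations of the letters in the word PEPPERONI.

Letters (E:2, I:1, N:1, O:1, P:3, R:1). Total letters: 9.
Permutations = 9!/(3! x 2!).

Final answer: 30240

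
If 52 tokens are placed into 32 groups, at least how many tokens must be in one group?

By the pigeonhole principle: ceiling(52/32).

Final answer: 2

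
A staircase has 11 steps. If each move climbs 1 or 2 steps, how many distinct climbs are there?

Condition on the final move: it is a 1-step (f(n-1) ways to get there) or a 2-step (f(n-2) ways), so f(n) = f(n-1) + f(n-2), with f(1)=1, f(2)=2.
Iterating the recurrence: f(1)=1, f(2)=2, f(3)=3, f(4)=5, f(5)=8, f(6)=13, f(7)=21, f(8)=34, f(9)=55, f(10)=89, f(11)=144.

Final answer: 144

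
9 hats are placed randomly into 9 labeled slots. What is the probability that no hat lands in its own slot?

D(n) = (n-1)(D(n-1) + D(n-2)), D(0)=1, D(1)=0.
Building up: D(2)=1, D(3)=2, D(4)=9, D(5)=44, D(6)=265, D(7)=1854, D(8)=14833, D(9)=133496.
Total arrangements: 9! = 362880.
Probability = D(9)/9! = 16687/45360.

Final answer: D(9)/9! = 133496/362880 = 0.367879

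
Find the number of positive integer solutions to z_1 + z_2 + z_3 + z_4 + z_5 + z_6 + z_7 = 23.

Substitute z'_i = z_i - 1 (so z'_i >= 0). Then sum z'_i = 23 - 7 = 16.
Stars and bars: C(16+7-1, 7-1) = C(22,6).

Final answer: C(22,6) = 74613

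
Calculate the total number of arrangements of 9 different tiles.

The number of ways to arrange 9 distinct objects is 9!.

Final answer: 9! = 362880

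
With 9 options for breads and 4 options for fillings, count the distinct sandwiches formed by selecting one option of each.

By the multiplication principle: 9 x 4.

Final answer: 36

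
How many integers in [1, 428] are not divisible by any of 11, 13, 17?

|div by 11|=38, |div by 13|=32, |div by 17|=25.
|div by 11&13|=2, |div by 11&17|=2, |div by 13&17|=1, |div by all|=0.
By inclusion-exclusion, divisible by at least one: 38+32+25-2-2-1+0 = 90.
Not divisible by any: 428 - 90.

Final answer: 338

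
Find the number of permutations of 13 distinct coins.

The number of ways to arrange 13 distinct objects is 13!.

Final answer: 13! = 6227020800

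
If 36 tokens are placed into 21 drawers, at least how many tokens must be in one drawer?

By the pigeonhole principle: ceiling(36/21).

Final answer: 2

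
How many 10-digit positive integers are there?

First digit: 9 choices (1-9). Each of the remaining 9 digits: 10 choices.
Total: 9 x 10^9.

Final answer: 9000000000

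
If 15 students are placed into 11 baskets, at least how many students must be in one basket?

By the pigeonhole principle: ceiling(15/11).

Final answer: 2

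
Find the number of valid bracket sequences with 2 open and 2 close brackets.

The structures are counted by the Catalan number C_n. Here n = 2 (pairs).
Using C_0 = 1 and C_(k+1) = C_k x 2(2k+1)/(k+2), build up term by term: C_1=1, C_2=2.

Final answer: C_{2} = 2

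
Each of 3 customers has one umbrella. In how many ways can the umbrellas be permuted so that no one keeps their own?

Derangements satisfy D(n) = (n-1)(D(n-1) + D(n-2)), starting from D(0)=1, D(1)=0.
D(2) = 1 x (0 + 1) = 1
D(3) = 2 x (D(2) + D(1)) = 2 x (1 + 0)

Final answer: D(3) = 2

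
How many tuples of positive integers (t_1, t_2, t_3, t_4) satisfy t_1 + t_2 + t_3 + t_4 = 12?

Substitute t'_i = t_i - 1 (so t'_i >= 0). Then sum t'_i = 12 - 4 = 8.
Stars and bars: C(8+4-1, 4-1) = C(11,3).

Final answer: C(11,3) = 165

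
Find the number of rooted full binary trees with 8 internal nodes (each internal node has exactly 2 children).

The structures are counted by the Catalan number C_n. Here n = 8.
Using C_0 = 1 and C_(k+1) = C_k x 2(2k+1)/(k+2), build up term by term: C_1=1, C_2=2, C_3=5, C_4=14, C_5=42, C_6=132, C_7=429, C_8=1430.

Final answer: C_{8} = 1430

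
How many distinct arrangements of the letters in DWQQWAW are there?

Letters (A:1, D:1, Q:2, W:3). Total letters: 7.
Permutations = 7!/(3! x 2!).

Final answer: 420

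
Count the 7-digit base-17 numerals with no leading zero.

In base 17, the leading digit has 16 choices (1..16); each of the remaining 6 digits has 17 choices.
Total: 16 x 17^6.

Final answer: 386201104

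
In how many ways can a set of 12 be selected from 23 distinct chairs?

C(23,12) = 23!/(12! x 11!).

Final answer: \binom{23}{12} = 1352078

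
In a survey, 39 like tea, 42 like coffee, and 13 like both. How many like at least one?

|A union B| = |A| + |B| - |A intersect B| = 39 + 42 - 13.

Final answer: 68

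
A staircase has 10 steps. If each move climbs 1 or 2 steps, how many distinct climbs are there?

Let f(n) be the number of climbs. Removing the last move (1 or 2 steps) gives f(n) = f(n-1) + f(n-2); base cases f(1)=1, f(2)=2.
Iterating the recurrence: f(1)=1, f(2)=2, f(3)=3, f(4)=5, f(5)=8, f(6)=13, f(7)=21, f(8)=34, f(9)=55, f(10)=89.

Final answer: 89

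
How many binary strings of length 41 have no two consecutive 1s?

Classify by the final bit: ...0 gives a(n-1) strings, ...01 gives a(n-2) strings. Thus a(n) = a(n-1) + a(n-2) with a(1)=2, a(2)=3.
Iterating the recurrence: a(1)=2, a(2)=3, a(3)=5, a(4)=8, a(5)=13, a(6)=21, a(7)=34, a(8)=55, a(9)=89, a(10)=144, a(11)=233, a(12)=377, a(13)=610, a(14)=987, a(15)=1597, a(16)=2584, a(17)=4181, a(18)=6765, a(19)=10946, a(20)=17711, a(21)=28657, a(22)=46368, a(23)=75025, a(24)=121393, a(25)=196418, a(26)=317811, a(27)=514229, a(28)=832040, a(29)=1346269, a(30)=2178309, a(31)=3524578, a(32)=5702887, a(33)=9227465, a(34)=14930352, a(35)=24157817, a(36)=39088169, a(37)=63245986, a(38)=102334155, a(39)=165580141, a(40)=267914296, a(41)=433494437.

Final answer: 433494437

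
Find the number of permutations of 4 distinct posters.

The number of ways to arrange 4 distinct objects is 4!.

Final answer: 4! = 24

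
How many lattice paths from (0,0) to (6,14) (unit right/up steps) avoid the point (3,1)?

Total paths to (6,14): C(20,14) = 38760.
Paths through (3,1): C(4,1) x C(16,13) = 2240.
Avoiding (3,1): 38760 - 2240.

Final answer: 36520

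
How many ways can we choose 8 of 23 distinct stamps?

C(23,8) = 23!/(8! x (23-8)!).

Final answer: C(23,8) = 490314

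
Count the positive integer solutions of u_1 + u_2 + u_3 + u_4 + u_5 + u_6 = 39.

Substitute u'_i = u_i - 1 (so u'_i >= 0). Then sum u'_i = 39 - 6 = 33.
Stars and bars: C(33+6-1, 6-1) = C(38,5).

Final answer: C(38,5) = 501942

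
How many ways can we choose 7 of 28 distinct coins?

C(28,7) = 28!/(7! x 21!).

Final answer: \binom{28}{7} = 1184040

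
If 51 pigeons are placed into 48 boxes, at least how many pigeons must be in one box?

By the pigeonhole principle: ceiling(51/48).

Final answer: 2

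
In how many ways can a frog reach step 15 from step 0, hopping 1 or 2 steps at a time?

Let f(n) be the number of climbs. Removing the last move (1 or 2 steps) gives f(n) = f(n-1) + f(n-2); base cases f(1)=1, f(2)=2.
Computing successive values: f(1)=1, f(2)=2, f(3)=3, f(4)=5, f(5)=8, f(6)=13, f(7)=21, f(8)=34, f(9)=55, f(10)=89, f(11)=144, f(12)=233, f(13)=377, f(14)=610, f(15)=987.

Final answer: 987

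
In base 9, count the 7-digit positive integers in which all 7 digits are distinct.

First digit: 8 (nonzero). Second: 8 (not first). Third: 7, etc.
Total: 8 x 8 x 7 x 6 x 5 x 4 x 3.

Final answer: 161280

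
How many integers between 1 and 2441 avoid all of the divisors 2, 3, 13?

|div by 2|=1220, |div by 3|=813, |div by 13|=187.
|div by 2&3|=406, |div by 2&13|=93, |div by 3&13|=62, |div by all|=31.
By inclusion-exclusion, divisible by at least one: 1220+813+187-406-93-62+31 = 1690.
Not divisible by any: 2441 - 1690.

Final answer: 751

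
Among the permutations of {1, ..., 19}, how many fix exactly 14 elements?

Choose which 14 elements are fixed: C(19,14) = 11628.
Derange the remaining 5 using D(j) = (j-1)(D(j-1) + D(j-2)), D(0)=1, D(1)=0: D(2)=1, D(3)=2, D(4)=9, D(5)=44.
Total: 11628 x 44.

Final answer: C(19,14) D(5) = 511632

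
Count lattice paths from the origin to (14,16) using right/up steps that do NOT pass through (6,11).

Total paths to (14,16): C(30,16) = 145422675.
Paths through (6,11): C(17,11) x C(13,5) = 15927912.
Avoiding (6,11): 145422675 - 15927912.

Final answer: 129494763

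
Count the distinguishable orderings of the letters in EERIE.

Letters (E:3, I:1, R:1). Total letters: 5.
Permutations = 5!/(3!).

Final answer: 20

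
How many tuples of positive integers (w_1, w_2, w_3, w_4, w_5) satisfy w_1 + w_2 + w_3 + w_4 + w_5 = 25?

Substitute w'_i = w_i - 1 (so w'_i >= 0). Then sum w'_i = 25 - 5 = 20.
Stars and bars: C(20+5-1, 5-1) = C(24,4).

Final answer: C(24,4) = 10626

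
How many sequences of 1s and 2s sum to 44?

Let f(n) be the number of climbs. Removing the last move (1 or 2 steps) gives f(n) = f(n-1) + f(n-2); base cases f(1)=1, f(2)=2.
Computing successive values: f(1)=1, f(2)=2, f(3)=3, f(4)=5, f(5)=8, f(6)=13, f(7)=21, f(8)=34, f(9)=55, f(10)=89, f(11)=144, f(12)=233, f(13)=377, f(14)=610, f(15)=987, f(16)=1597, f(17)=2584, f(18)=4181, f(19)=6765, f(20)=10946, f(21)=17711, f(22)=28657, f(23)=46368, f(24)=75025, f(25)=121393, f(26)=196418, f(27)=317811, f(28)=514229, f(29)=832040, f(30)=1346269, f(31)=2178309, f(32)=3524578, f(33)=5702887, f(34)=9227465, f(35)=14930352, f(36)=24157817, f(37)=39088169, f(38)=63245986, f(39)=102334155, f(40)=165580141, f(41)=267914296, f(42)=433494437, f(43)=701408733, f(44)=1134903170.

Final answer: 1134903170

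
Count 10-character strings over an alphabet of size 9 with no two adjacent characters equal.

Let g(n) count such strings. g(1) = 9, and each valid string of length n-1 extends in 8 ways (any symbol but the last), so g(n) = 8 g(n-1).
Total: g(10) = 9 x 8^9.

Final answer: 9 x 8^{9} = 1207959552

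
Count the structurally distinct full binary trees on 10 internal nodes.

The structures are counted by the Catalan number C_n. Here n = 10.
C_n = C(2n,n)/(n+1), so C_{10} = C(20,10)/11 = 184756/11.

Final answer: C_{10} = 16796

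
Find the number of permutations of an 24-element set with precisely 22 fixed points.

Choose which 22 elements are fixed: C(24,22) = 276.
Derange the remaining 2 using D(j) = (j-1)(D(j-1) + D(j-2)), D(0)=1, D(1)=0: D(2)=1.
Total: 276 x 1.

Final answer: C(24,22) D(2) = 276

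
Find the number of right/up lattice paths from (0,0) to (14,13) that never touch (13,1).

Total paths to (14,13): C(27,13) = 20058300.
Paths through (13,1): C(14,1) x C(13,12) = 182.
Avoiding (13,1): 20058300 - 182.

Final answer: 20058118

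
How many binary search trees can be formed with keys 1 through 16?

The structures are counted by the Catalan number C_n. Here n = 16.
C_n = C(2n,n)/(n+1), so C_{16} = C(32,16)/17 = 601080390/17.

Final answer: C_{16} = 35357670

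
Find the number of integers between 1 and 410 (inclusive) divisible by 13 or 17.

Multiples of 13: 31. Multiples of 17: 24. Of both (lcm=221): 1.
By inclusion-exclusion: 31 + 24 - 1.

Final answer: 54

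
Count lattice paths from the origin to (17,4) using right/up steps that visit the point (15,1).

Paths (0,0)->(15,1): C(16,1) = 16.
Paths (15,1)->(17,4): C(5,3) = 10.
By multiplication principle: 16 x 10.

Final answer: 160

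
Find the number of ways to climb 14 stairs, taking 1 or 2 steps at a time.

Let f(n) be the number of climbs. Removing the last move (1 or 2 steps) gives f(n) = f(n-1) + f(n-2); base cases f(1)=1, f(2)=2.
Computing successive values: f(1)=1, f(2)=2, f(3)=3, f(4)=5, f(5)=8, f(6)=13, f(7)=21, f(8)=34, f(9)=55, f(10)=89, f(11)=144, f(12)=233, f(13)=377, f(14)=610.

Final answer: 610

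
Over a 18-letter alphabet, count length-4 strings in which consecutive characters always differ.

First character: 18 choices. Each subsequent: 17 choices (must differ from the previous one).
Total: 18 x 17^3.

Final answer: 18 x 17^{3} = 88434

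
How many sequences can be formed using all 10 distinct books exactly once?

The number of ways to arrange 10 distinct objects is 10!.

Final answer: 10! = 3628800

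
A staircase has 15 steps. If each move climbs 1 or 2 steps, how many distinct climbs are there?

Condition on the final move: it is a 1-step (f(n-1) ways to get there) or a 2-step (f(n-2) ways), so f(n) = f(n-1) + f(n-2), with f(1)=1, f(2)=2.
Building up term by term: f(1)=1, f(2)=2, f(3)=3, f(4)=5, f(5)=8, f(6)=13, f(7)=21, f(8)=34, f(9)=55, f(10)=89, f(11)=144, f(12)=233, f(13)=377, f(14)=610, f(15)=987.

Final answer: 987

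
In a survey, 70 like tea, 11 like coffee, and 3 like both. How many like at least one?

|A union B| = |A| + |B| - |A intersect B| = 70 + 11 - 3.

Final answer: 78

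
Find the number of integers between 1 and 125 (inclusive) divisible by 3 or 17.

Multiples of 3: 41. Multiples of 17: 7. Of both (lcm=51): 2.
By inclusion-exclusion: 41 + 7 - 2.

Final answer: 46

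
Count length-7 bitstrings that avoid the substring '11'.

Let a(n) count valid strings. If the last bit is 0 the prefix is any valid string of length n-1; if it is 1 the string must end in 01 with a valid prefix of length n-2. So a(n) = a(n-1) + a(n-2), a(1)=2, a(2)=3.
Building up term by term: a(1)=2, a(2)=3, a(3)=5, a(4)=8, a(5)=13, a(6)=21, a(7)=34.

Final answer: 34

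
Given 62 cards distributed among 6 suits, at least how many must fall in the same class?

By pigeonhole with 62 objects and 6 categories: ceiling(62/6).

Final answer: 11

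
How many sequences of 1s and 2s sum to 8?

Let f(n) be the number of climbs. Removing the last move (1 or 2 steps) gives f(n) = f(n-1) + f(n-2); base cases f(1)=1, f(2)=2.
Iterating the recurrence: f(1)=1, f(2)=2, f(3)=3, f(4)=5, f(5)=8, f(6)=13, f(7)=21, f(8)=34.

Final answer: 34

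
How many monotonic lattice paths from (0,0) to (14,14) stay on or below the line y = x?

Total monotonic paths to (14,14): C(28,14) = 40116600.
A path is bad iff it touches y = x + 1; reflecting its initial segment maps bad paths bijectively onto all paths to (13,15), of which there are C(28,15) = 37442160.
Valid Dyck paths: 40116600 - 37442160.
(This is the Catalan number C_{14}.)

Final answer: C_{14} = 2674440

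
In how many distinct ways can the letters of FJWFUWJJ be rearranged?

Letters (F:2, J:3, U:1, W:2). Total letters: 8.
Permutations = 8!/(3! x 2! x 2!).

Final answer: 1680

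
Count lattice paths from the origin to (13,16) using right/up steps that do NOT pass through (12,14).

Total paths to (13,16): C(29,16) = 67863915.
Paths through (12,14): C(26,14) x C(3,2) = 28973100.
Avoiding (12,14): 67863915 - 28973100.

Final answer: 38890815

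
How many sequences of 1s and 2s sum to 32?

Condition on the final move: it is a 1-step (f(n-1) ways to get there) or a 2-step (f(n-2) ways), so f(n) = f(n-1) + f(n-2), with f(1)=1, f(2)=2.
Iterating the recurrence: f(1)=1, f(2)=2, f(3)=3, f(4)=5, f(5)=8, f(6)=13, f(7)=21, f(8)=34, f(9)=55, f(10)=89, f(11)=144, f(12)=233, f(13)=377, f(14)=610, f(15)=987, f(16)=1597, f(17)=2584, f(18)=4181, f(19)=6765, f(20)=10946, f(21)=17711, f(22)=28657, f(23)=46368, f(24)=75025, f(25)=121393, f(26)=196418, f(27)=317811, f(28)=514229, f(29)=832040, f(30)=1346269, f(31)=2178309, f(32)=3524578.

Final answer: 3524578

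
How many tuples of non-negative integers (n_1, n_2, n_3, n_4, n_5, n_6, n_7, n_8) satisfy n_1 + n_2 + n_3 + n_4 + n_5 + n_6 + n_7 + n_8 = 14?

Stars and bars with 14 stars and 7 bars:
C(14+8-1, 8-1) = C(21,7).

Final answer: C(21,7) = 116280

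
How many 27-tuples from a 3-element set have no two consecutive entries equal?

Let g(n) count such strings. g(1) = 3, and each valid string of length n-1 extends in 2 ways (any symbol but the last), so g(n) = 2 g(n-1).
Total: g(27) = 3 x 2^26.

Final answer: 3 x 2^{26} = 201326592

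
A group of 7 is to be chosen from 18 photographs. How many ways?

C(18,7) = 18!/(7! x 11!).

Final answer: \binom{18}{7} = 31824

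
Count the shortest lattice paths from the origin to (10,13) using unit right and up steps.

Each path has 10 right steps and 13 up steps in some order (23 steps total).
Choose which 13 of the 23 steps are up: C(23,13).

Final answer: C(23,13) = 1144066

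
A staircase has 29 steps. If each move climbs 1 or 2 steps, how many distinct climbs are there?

Let f(n) count the ways. The last step is size 1 or 2, so f(n) = f(n-1) + f(n-2) with f(1)=1, f(2)=2.
Iterating the recurrence: f(1)=1, f(2)=2, f(3)=3, f(4)=5, f(5)=8, f(6)=13, f(7)=21, f(8)=34, f(9)=55, f(10)=89, f(11)=144, f(12)=233, f(13)=377, f(14)=610, f(15)=987, f(16)=1597, f(17)=2584, f(18)=4181, f(19)=6765, f(20)=10946, f(21)=17711, f(22)=28657, f(23)=46368, f(24)=75025, f(25)=121393, f(26)=196418, f(27)=317811, f(28)=514229, f(29)=832040.

Final answer: 832040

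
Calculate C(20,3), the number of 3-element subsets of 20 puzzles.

C(20,3) = 20!/(3! x (20-3)!).

Final answer: C(20,3) = 1140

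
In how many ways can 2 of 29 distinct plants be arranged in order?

P(29,2) = 29!/(29-2)! = 29!/27!.

Final answer: P(29,2) = 812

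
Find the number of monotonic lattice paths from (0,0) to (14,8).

Each path has 14 right steps and 8 up steps in some order (22 steps total).
Choose which 8 of the 22 steps are up: C(22,8).

Final answer: C(22,8) = 319770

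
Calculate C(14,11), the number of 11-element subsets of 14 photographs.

C(14,11) = 14!/(11! x 3!).

Final answer: \binom{14}{11} = 364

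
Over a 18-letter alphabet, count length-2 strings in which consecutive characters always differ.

Let g(n) count such strings. g(1) = 18, and each valid string of length n-1 extends in 17 ways (any symbol but the last), so g(n) = 17 g(n-1).
Total: g(2) = 18 x 17^1.

Final answer: 18 x 17^{1} = 306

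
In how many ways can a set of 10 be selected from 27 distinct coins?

C(27,10) = 27!/(10! x 17!).

Final answer: \binom{27}{10} = 8436285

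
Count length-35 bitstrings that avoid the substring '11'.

A valid string ends in 0 (append to any length-(n-1) valid string) or in 01 (append to any length-(n-2) valid string), so a(n) = a(n-1) + a(n-2) with a(1)=2, a(2)=3.
Building up term by term: a(1)=2, a(2)=3, a(3)=5, a(4)=8, a(5)=13, a(6)=21, a(7)=34, a(8)=55, a(9)=89, a(10)=144, a(11)=233, a(12)=377, a(13)=610, a(14)=987, a(15)=1597, a(16)=2584, a(17)=4181, a(18)=6765, a(19)=10946, a(20)=17711, a(21)=28657, a(22)=46368, a(23)=75025, a(24)=121393, a(25)=196418, a(26)=317811, a(27)=514229, a(28)=832040, a(29)=1346269, a(30)=2178309, a(31)=3524578, a(32)=5702887, a(33)=9227465, a(34)=14930352, a(35)=24157817.

Final answer: 24157817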